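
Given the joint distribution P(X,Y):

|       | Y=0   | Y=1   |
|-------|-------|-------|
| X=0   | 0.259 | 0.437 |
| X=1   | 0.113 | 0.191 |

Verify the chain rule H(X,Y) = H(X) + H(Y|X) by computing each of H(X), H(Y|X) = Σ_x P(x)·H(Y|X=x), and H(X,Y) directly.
H(X) = 0.8861 bits, H(Y|X) = 0.9522 bits, H(X,Y) = 1.8383 bits

Marginal of X (row sums):
  P(X=0) = 0.259 + 0.437 = 0.696
  P(X=1) = 0.113 + 0.191 = 0.304
H(X) = -[0.696·log₂(0.696) + 0.304·log₂(0.304)]
  = 0.36390 + 0.52223 = 0.8861 bits

H(Y|X) = Σ_x P(x)·H(Y|X=x):
  X=0: P(X=0) = 0.696, P(Y|X=0) = (259/696, 437/696) → H(Y|X=0) = 0.95229
  X=1: P(X=1) = 0.304, P(Y|X=1) = (113/304, 191/304) → H(Y|X=1) = 0.95198
H(Y|X) = 0.696·0.95229 + 0.304·0.95198 = 0.9522 bits

H(X,Y) = -Σ_{x,y} P(x,y) log₂ P(x,y). Per-cell terms -P(x,y)·log₂P(x,y):
  X=0: 0.50478, 0.52191
  X=1: 0.35545, 0.45618
Sum of the 4 terms: H(X,Y) = 1.8383 bits

Chain rule check:
  H(X) + H(Y|X) = 0.8861 + 0.9522 = 1.8383 bits
  H(X,Y) = 1.8383 bits
✓ Chain rule verified.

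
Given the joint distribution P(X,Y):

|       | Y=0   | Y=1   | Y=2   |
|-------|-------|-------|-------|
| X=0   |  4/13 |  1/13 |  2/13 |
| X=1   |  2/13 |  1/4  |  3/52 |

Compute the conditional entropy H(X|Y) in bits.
0.8600 bits

H(X|Y) = H(X,Y) - H(Y)

H(X,Y) = -Σ_{x,y} P(x,y) log₂ P(x,y). Per-cell terms -P(x,y)·log₂P(x,y):
  X=0: 0.5232, 0.2846, 0.4155
  X=1: 0.4155, 0.5000, 0.2374
Sum of the 6 terms: H(X,Y) = 2.3762 bits

Marginal of Y (column sums):
  P(Y=0) = 4/13 + 2/13 = 6/13
  P(Y=1) = 1/13 + 1/4 = 17/52
  P(Y=2) = 2/13 + 3/52 = 11/52
H(Y) = -[(6/13)·log₂(6/13) + (17/52)·log₂(17/52) + (11/52)·log₂(11/52)]
  = 0.5148 + 0.5273 + 0.4741 = 1.5162 bits

H(X|Y) = H(X,Y) - H(Y) = 2.3762 - 1.5162 = 0.8600 bits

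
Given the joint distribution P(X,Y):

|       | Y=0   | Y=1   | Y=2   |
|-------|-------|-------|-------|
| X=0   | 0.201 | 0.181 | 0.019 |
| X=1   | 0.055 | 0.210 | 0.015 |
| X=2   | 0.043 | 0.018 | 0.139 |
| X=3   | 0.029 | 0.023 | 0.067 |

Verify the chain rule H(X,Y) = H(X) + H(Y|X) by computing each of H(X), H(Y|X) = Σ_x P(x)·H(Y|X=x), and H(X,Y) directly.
H(X) = 1.8727 bits, H(Y|X) = 1.1712 bits, H(X,Y) = 3.0439 bits

Marginal of X (row sums):
  P(X=0) = 0.201 + 0.181 + 0.019 = 0.401
  P(X=1) = 0.055 + 0.210 + 0.015 = 0.280
  P(X=2) = 0.043 + 0.018 + 0.139 = 0.200
  P(X=3) = 0.029 + 0.023 + 0.067 = 0.119
H(X) = -[0.401·log₂(0.401) + 0.280·log₂(0.280) + 0.200·log₂(0.200) + 0.119·log₂(0.119)]
  = 0.52865 + 0.51422 + 0.46439 + 0.36545 = 1.8727 bits

H(Y|X) = Σ_x P(x)·H(Y|X=x):
  X=0: P(X=0) = 0.401, P(Y|X=0) = (201/401, 181/401, 19/401) → H(Y|X=0) = 1.22590
  X=1: P(X=1) = 0.280, P(Y|X=1) = (11/56, 3/4, 3/56) → H(Y|X=1) = 0.99868
  X=2: P(X=2) = 0.200, P(Y|X=2) = (43/200, 9/100, 139/200) → H(Y|X=2) = 1.15425
  X=3: P(X=3) = 0.119, P(Y|X=3) = (29/119, 23/119, 67/119) → H(Y|X=3) = 1.42128
H(Y|X) = 0.401·1.22590 + 0.280·0.99868 + 0.200·1.15425 + 0.119·1.42128 = 1.1712 bits

H(X,Y) = -Σ_{x,y} P(x,y) log₂ P(x,y). Per-cell terms -P(x,y)·log₂P(x,y):
  X=0: 0.46526, 0.44633, 0.10864
  X=1: 0.23014, 0.47282, 0.09088
  X=2: 0.19520, 0.10433, 0.39571
  X=3: 0.14813, 0.12517, 0.26128
Sum of the 12 terms: H(X,Y) = 3.0439 bits

Chain rule check:
  H(X) + H(Y|X) = 1.8727 + 1.1712 = 3.0439 bits
  H(X,Y) = 3.0439 bits
✓ Chain rule verified.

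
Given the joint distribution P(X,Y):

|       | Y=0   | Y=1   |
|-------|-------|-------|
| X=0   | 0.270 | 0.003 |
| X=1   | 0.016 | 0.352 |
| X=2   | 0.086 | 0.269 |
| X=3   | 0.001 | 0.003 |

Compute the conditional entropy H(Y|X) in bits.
0.4056 bits

H(Y|X) = H(X,Y) - H(X)

H(X,Y) = -Σ_{x,y} P(x,y) log₂ P(x,y). Per-cell terms -P(x,y)·log₂P(x,y):
  X=0: 0.5100, 0.0251
  X=1: 0.0955, 0.5302
  X=2: 0.3044, 0.5096
  X=3: 0.0100, 0.0251
Sum of the 8 terms: H(X,Y) = 2.0099 bits

Marginal of X (row sums):
  P(X=0) = 0.270 + 0.003 = 0.273
  P(X=1) = 0.016 + 0.352 = 0.368
  P(X=2) = 0.086 + 0.269 = 0.355
  P(X=3) = 0.001 + 0.003 = 0.004
H(X) = -[0.273·log₂(0.273) + 0.368·log₂(0.368) + 0.355·log₂(0.355) + 0.004·log₂(0.004)]
  = 0.5113 + 0.5307 + 0.5304 + 0.0319 = 1.6043 bits

H(Y|X) = H(X,Y) - H(X) = 2.0099 - 1.6043 = 0.4056 bits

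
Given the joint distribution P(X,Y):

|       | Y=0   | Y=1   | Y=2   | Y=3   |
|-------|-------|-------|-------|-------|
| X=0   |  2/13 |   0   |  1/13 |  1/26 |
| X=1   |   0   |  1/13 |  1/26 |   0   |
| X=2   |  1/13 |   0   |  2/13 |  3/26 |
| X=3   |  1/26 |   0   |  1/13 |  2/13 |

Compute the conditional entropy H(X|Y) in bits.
1.4395 bits

H(X|Y) = H(X,Y) - H(Y)

H(X,Y) = -Σ_{x,y} P(x,y) log₂ P(x,y). Per-cell terms -P(x,y)·log₂P(x,y):
  X=0: 0.4155, 0.0000, 0.2846, 0.1808
  X=1: 0.0000, 0.2846, 0.1808, 0.0000
  X=2: 0.2846, 0.0000, 0.4155, 0.3595
  X=3: 0.1808, 0.0000, 0.2846, 0.4155
  (cells with P = 0 contribute 0)
Sum of the 16 terms: H(X,Y) = 3.2868 bits

Marginal of Y (column sums):
  P(Y=0) = 2/13 + 0 + 1/13 + 1/26 = 7/26
  P(Y=1) = 0 + 1/13 + 0 + 0 = 1/13
  P(Y=2) = 1/13 + 1/26 + 2/13 + 1/13 = 9/26
  P(Y=3) = 1/26 + 0 + 3/26 + 2/13 = 4/13
H(Y) = -[(7/26)·log₂(7/26) + (1/13)·log₂(1/13) + (9/26)·log₂(9/26) + (4/13)·log₂(4/13)]
  = 0.5097 + 0.2846 + 0.5298 + 0.5232 = 1.8473 bits

H(X|Y) = H(X,Y) - H(Y) = 3.2868 - 1.8473 = 1.4395 bits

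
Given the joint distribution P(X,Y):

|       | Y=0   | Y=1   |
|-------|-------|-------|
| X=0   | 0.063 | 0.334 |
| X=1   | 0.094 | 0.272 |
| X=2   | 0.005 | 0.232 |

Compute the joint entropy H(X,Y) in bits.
2.1385 bits

H(X,Y) = -Σ_{x,y} P(x,y) log₂ P(x,y). Per-cell terms -P(x,y)·log₂P(x,y):
  X=0: 0.2513, 0.5284
  X=1: 0.3207, 0.5109
  X=2: 0.0382, 0.4890
Sum of the 6 terms: H(X,Y) = 2.1385 bits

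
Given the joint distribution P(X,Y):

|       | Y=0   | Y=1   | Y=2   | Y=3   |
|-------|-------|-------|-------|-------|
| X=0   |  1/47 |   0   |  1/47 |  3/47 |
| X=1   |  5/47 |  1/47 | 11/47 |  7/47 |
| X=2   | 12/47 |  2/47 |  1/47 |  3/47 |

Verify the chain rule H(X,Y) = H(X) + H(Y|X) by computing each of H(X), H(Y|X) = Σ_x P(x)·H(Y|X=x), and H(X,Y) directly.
H(X) = 1.3693 bits, H(Y|X) = 1.5503 bits, H(X,Y) = 2.9196 bits

Marginal of X (row sums):
  P(X=0) = 1/47 + 0 + 1/47 + 3/47 = 5/47
  P(X=1) = 5/47 + 1/47 + 11/47 + 7/47 = 24/47
  P(X=2) = 12/47 + 2/47 + 1/47 + 3/47 = 18/47
H(X) = -[(5/47)·log₂(5/47) + (24/47)·log₂(24/47) + (18/47)·log₂(18/47)]
  = 0.34390 + 0.49513 + 0.53030 = 1.3693 bits

H(Y|X) = Σ_x P(x)·H(Y|X=x):
  X=0: P(X=0) = 5/47, P(Y|X=0) = (1/5, 0, 1/5, 3/5) → H(Y|X=0) = 1.37095
  X=1: P(X=1) = 24/47, P(Y|X=1) = (5/24, 1/24, 11/24, 7/24) → H(Y|X=1) = 1.69684
  X=2: P(X=2) = 18/47, P(Y|X=2) = (2/3, 1/9, 1/18, 1/6) → H(Y|X=2) = 1.40468
H(Y|X) = (5/47)·1.37095 + (24/47)·1.69684 + (18/47)·1.40468 = 1.5503 bits

H(X,Y) = -Σ_{x,y} P(x,y) log₂ P(x,y). Per-cell terms -P(x,y)·log₂P(x,y):
  X=0: 0.11818, 0.00000, 0.11818, 0.25338
  X=1: 0.34390, 0.11818, 0.49036, 0.40916
  X=2: 0.50288, 0.19381, 0.11818, 0.25338
  (cells with P = 0 contribute 0)
Sum of the 12 terms: H(X,Y) = 2.9196 bits

Chain rule check:
  H(X) + H(Y|X) = 1.3693 + 1.5503 = 2.9196 bits
  H(X,Y) = 2.9196 bits
✓ Chain rule verified.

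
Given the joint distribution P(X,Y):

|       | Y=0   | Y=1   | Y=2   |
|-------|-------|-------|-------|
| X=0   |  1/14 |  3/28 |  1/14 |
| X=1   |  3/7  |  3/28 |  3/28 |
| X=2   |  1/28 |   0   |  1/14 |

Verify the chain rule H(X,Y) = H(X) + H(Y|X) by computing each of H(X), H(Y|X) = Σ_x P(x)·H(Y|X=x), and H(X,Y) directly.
H(X) = 1.2550 bits, H(Y|X) = 1.2922 bits, H(X,Y) = 2.5472 bits

Marginal of X (row sums):
  P(X=0) = 1/14 + 3/28 + 1/14 = 1/4
  P(X=1) = 3/7 + 3/28 + 3/28 = 9/14
  P(X=2) = 1/28 + 0 + 1/14 = 3/28
H(X) = -[(1/4)·log₂(1/4) + (9/14)·log₂(9/14) + (3/28)·log₂(3/28)]
  = 0.50000 + 0.40978 + 0.34526 = 1.2550 bits

H(Y|X) = Σ_x P(x)·H(Y|X=x):
  X=0: P(X=0) = 1/4, P(Y|X=0) = (2/7, 3/7, 2/7) → H(Y|X=0) = 1.55666
  X=1: P(X=1) = 9/14, P(Y|X=1) = (2/3, 1/6, 1/6) → H(Y|X=1) = 1.25163
  X=2: P(X=2) = 3/28, P(Y|X=2) = (1/3, 0, 2/3) → H(Y|X=2) = 0.91830
H(Y|X) = (1/4)·1.55666 + (9/14)·1.25163 + (3/28)·0.91830 = 1.2922 bits

H(X,Y) = -Σ_{x,y} P(x,y) log₂ P(x,y). Per-cell terms -P(x,y)·log₂P(x,y):
  X=0: 0.27195, 0.34526, 0.27195
  X=1: 0.52388, 0.34526, 0.34526
  X=2: 0.17169, 0.00000, 0.27195
  (cells with P = 0 contribute 0)
Sum of the 9 terms: H(X,Y) = 2.5472 bits

Chain rule check:
  H(X) + H(Y|X) = 1.2550 + 1.2922 = 2.5472 bits
  H(X,Y) = 2.5472 bits
✓ Chain rule verified.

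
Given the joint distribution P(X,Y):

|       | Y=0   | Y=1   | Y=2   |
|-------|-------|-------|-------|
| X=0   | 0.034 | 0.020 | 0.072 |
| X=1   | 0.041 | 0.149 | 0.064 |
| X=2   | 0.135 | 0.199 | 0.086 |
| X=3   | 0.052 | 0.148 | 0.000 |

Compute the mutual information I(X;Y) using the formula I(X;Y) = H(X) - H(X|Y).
0.1580 bits

I(X;Y) = H(X) - H(X|Y)

Marginal of X (row sums):
  P(X=0) = 0.034 + 0.020 + 0.072 = 0.126
  P(X=1) = 0.041 + 0.149 + 0.064 = 0.254
  P(X=2) = 0.135 + 0.199 + 0.086 = 0.420
  P(X=3) = 0.052 + 0.148 + 0.000 = 0.200
H(X) = -[0.126·log₂(0.126) + 0.254·log₂(0.254) + 0.420·log₂(0.420) + 0.200·log₂(0.200)]
  = 0.3766 + 0.5022 + 0.5256 + 0.4644 = 1.8688 bits

Marginal of Y (column sums):
  P(Y=0) = 0.034 + 0.041 + 0.135 + 0.052 = 0.262
  P(Y=1) = 0.020 + 0.149 + 0.199 + 0.148 = 0.516
  P(Y=2) = 0.072 + 0.064 + 0.086 + 0.000 = 0.222
H(X|Y) = Σ_y P(y)·H(X|Y=y):
  Y=0: P(Y=0) = 0.262, P(X|Y=0) = (17/131, 41/262, 135/262, 26/131) → H(X|Y=0) = 1.7570
  Y=1: P(Y=1) = 0.516, P(X|Y=1) = (5/129, 149/516, 199/516, 37/129) → H(X|Y=1) = 1.7461
  Y=2: P(Y=2) = 0.222, P(X|Y=2) = (12/37, 32/111, 43/111, 0) → H(X|Y=2) = 1.5742
H(X|Y) = 0.262·1.7570 + 0.516·1.7461 + 0.222·1.5742 = 1.7108 bits

I(X;Y) = H(X) - H(X|Y) = 1.8688 - 1.7108 = 0.1580 bits

Cross-check via I(X;Y) = H(X) + H(Y) - H(X,Y): computing H(Y) from the column sums and H(X,Y) from the 12 cells in the same way gives H(Y) = 1.4809 bits and H(X,Y) = 3.1917 bits, so
I(X;Y) = 1.8688 + 1.4809 - 3.1917 = 0.1580 bits ✓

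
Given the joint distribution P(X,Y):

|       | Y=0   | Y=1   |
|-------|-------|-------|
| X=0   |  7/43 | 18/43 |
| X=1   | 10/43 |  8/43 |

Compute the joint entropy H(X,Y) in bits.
1.8930 bits

H(X,Y) = -Σ_{x,y} P(x,y) log₂ P(x,y). Per-cell terms -P(x,y)·log₂P(x,y):
  X=0: 0.4263, 0.5259
  X=1: 0.4894, 0.4514
Sum of the 4 terms: H(X,Y) = 1.8930 bits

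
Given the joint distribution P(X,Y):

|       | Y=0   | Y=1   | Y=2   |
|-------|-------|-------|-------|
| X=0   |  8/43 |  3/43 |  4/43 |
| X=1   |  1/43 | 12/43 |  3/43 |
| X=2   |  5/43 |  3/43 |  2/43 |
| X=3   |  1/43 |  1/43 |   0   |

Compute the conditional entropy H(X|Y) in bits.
1.5105 bits

H(X|Y) = H(X,Y) - H(Y)

H(X,Y) = -Σ_{x,y} P(x,y) log₂ P(x,y). Per-cell terms -P(x,y)·log₂P(x,y):
  X=0: 0.45140, 0.26800, 0.31872
  X=1: 0.12619, 0.51385, 0.26800
  X=2: 0.36097, 0.26800, 0.20587
  X=3: 0.12619, 0.12619, 0.00000
  (cells with P = 0 contribute 0)
Sum of the 12 terms: H(X,Y) = 3.0334 bits

Marginal of Y (column sums):
  P(Y=0) = 8/43 + 1/43 + 5/43 + 1/43 = 15/43
  P(Y=1) = 3/43 + 12/43 + 3/43 + 1/43 = 19/43
  P(Y=2) = 4/43 + 3/43 + 2/43 + 0 = 9/43
H(Y) = -[(15/43)·log₂(15/43) + (19/43)·log₂(19/43) + (9/43)·log₂(9/43)]
  = 0.53001 + 0.52066 + 0.47226 = 1.5229 bits

H(X|Y) = H(X,Y) - H(Y) = 3.0334 - 1.5229 = 1.5105 bits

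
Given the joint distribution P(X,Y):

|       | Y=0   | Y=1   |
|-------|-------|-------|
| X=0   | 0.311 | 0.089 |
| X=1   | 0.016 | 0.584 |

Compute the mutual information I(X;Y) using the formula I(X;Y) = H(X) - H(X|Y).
0.4995 bits

I(X;Y) = H(X) - H(X|Y)

Marginal of X (row sums):
  P(X=0) = 0.311 + 0.089 = 0.400
  P(X=1) = 0.016 + 0.584 = 0.600
H(X) = -[0.400·log₂(0.400) + 0.600·log₂(0.600)]
  = 0.52877 + 0.44218 = 0.97095 bits

Marginal of Y (column sums):
  P(Y=0) = 0.311 + 0.016 = 0.327
  P(Y=1) = 0.089 + 0.584 = 0.673
H(X|Y) = Σ_y P(y)·H(X|Y=y):
  Y=0: P(Y=0) = 0.327, P(X|Y=0) = (311/327, 16/327) → H(X|Y=0) = 0.28183
  Y=1: P(Y=1) = 0.673, P(X|Y=1) = (89/673, 584/673) → H(X|Y=1) = 0.56356
H(X|Y) = 0.327·0.28183 + 0.673·0.56356 = 0.47143 bits

I(X;Y) = H(X) - H(X|Y) = 0.97095 - 0.47143 = 0.4995 bits

Cross-check via I(X;Y) = H(X) + H(Y) - H(X,Y): computing H(Y) from the column sums and H(X,Y) from the 4 cells in the same way gives H(Y) = 0.91183 bits and H(X,Y) = 1.38327 bits, so
I(X;Y) = 0.97095 + 0.91183 - 1.38327 = 0.4995 bits ✓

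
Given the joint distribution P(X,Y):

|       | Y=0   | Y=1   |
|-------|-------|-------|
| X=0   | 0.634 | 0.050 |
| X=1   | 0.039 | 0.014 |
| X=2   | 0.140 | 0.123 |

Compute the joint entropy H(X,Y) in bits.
1.6706 bits

H(X,Y) = -Σ_{x,y} P(x,y) log₂ P(x,y). Per-cell terms -P(x,y)·log₂P(x,y):
  X=0: 0.4168, 0.2161
  X=1: 0.1825, 0.0862
  X=2: 0.3971, 0.3719
Sum of the 6 terms: H(X,Y) = 1.6706 bits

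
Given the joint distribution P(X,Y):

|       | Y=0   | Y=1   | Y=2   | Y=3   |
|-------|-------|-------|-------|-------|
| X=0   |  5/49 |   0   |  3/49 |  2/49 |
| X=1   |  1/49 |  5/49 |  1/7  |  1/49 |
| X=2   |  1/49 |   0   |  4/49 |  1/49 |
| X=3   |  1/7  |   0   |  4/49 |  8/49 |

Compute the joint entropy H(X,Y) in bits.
3.3846 bits

H(X,Y) = -Σ_{x,y} P(x,y) log₂ P(x,y). Per-cell terms -P(x,y)·log₂P(x,y):
  X=0: 0.33600, 0.00000, 0.24672, 0.18836
  X=1: 0.11459, 0.33600, 0.40105, 0.11459
  X=2: 0.11459, 0.00000, 0.29508, 0.11459
  X=3: 0.40105, 0.00000, 0.29508, 0.42689
  (cells with P = 0 contribute 0)
Sum of the 16 terms: H(X,Y) = 3.3846 bits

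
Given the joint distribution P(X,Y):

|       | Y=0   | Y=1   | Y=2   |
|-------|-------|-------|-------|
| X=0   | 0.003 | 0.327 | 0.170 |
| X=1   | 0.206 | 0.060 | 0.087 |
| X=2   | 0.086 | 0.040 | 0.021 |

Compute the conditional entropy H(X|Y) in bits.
1.0566 bits

H(X|Y) = H(X,Y) - H(Y)

H(X,Y) = -Σ_{x,y} P(x,y) log₂ P(x,y). Per-cell terms -P(x,y)·log₂P(x,y):
  X=0: 0.02514, 0.52733, 0.43459
  X=1: 0.46953, 0.24353, 0.30649
  X=2: 0.30440, 0.18575, 0.11704
Sum of the 9 terms: H(X,Y) = 2.6138 bits

Marginal of Y (column sums):
  P(Y=0) = 0.003 + 0.206 + 0.086 = 0.295
  P(Y=1) = 0.327 + 0.060 + 0.040 = 0.427
  P(Y=2) = 0.170 + 0.087 + 0.021 = 0.278
H(Y) = -[0.295·log₂(0.295) + 0.427·log₂(0.427) + 0.278·log₂(0.278)]
  = 0.51956 + 0.52422 + 0.51342 = 1.5572 bits

H(X|Y) = H(X,Y) - H(Y) = 2.6138 - 1.5572 = 1.0566 bits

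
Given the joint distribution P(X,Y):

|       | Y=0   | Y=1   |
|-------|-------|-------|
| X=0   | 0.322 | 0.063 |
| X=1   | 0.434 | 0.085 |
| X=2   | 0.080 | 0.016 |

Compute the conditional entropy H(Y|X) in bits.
0.6438 bits

H(Y|X) = H(X,Y) - H(X)

H(X,Y) = -Σ_{x,y} P(x,y) log₂ P(x,y). Per-cell terms -P(x,y)·log₂P(x,y):
  X=0: 0.52643, 0.25128
  X=1: 0.52264, 0.30229
  X=2: 0.29151, 0.09545
Sum of the 6 terms: H(X,Y) = 1.9896 bits

Marginal of X (row sums):
  P(X=0) = 0.322 + 0.063 = 0.385
  P(X=1) = 0.434 + 0.085 = 0.519
  P(X=2) = 0.080 + 0.016 = 0.096
H(X) = -[0.385·log₂(0.385) + 0.519·log₂(0.519) + 0.096·log₂(0.096)]
  = 0.53017 + 0.49107 + 0.32456 = 1.3458 bits

H(Y|X) = H(X,Y) - H(X) = 1.9896 - 1.3458 = 0.6438 bits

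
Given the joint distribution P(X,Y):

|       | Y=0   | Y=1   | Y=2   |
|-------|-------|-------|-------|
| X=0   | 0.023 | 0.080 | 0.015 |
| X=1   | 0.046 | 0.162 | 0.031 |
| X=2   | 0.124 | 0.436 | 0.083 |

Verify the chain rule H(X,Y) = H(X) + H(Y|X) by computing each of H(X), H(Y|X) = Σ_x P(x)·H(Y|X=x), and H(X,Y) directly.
H(X) = 1.2670 bits, H(Y|X) = 1.2193 bits, H(X,Y) = 2.4863 bits

Marginal of X (row sums):
  P(X=0) = 0.023 + 0.080 + 0.015 = 0.118
  P(X=1) = 0.046 + 0.162 + 0.031 = 0.239
  P(X=2) = 0.124 + 0.436 + 0.083 = 0.643
H(X) = -[0.118·log₂(0.118) + 0.239·log₂(0.239) + 0.643·log₂(0.643)]
  = 0.3638 + 0.4935 + 0.4097 = 1.2670 bits

H(Y|X) = Σ_x P(x)·H(Y|X=x):
  X=0: P(X=0) = 0.118, P(Y|X=0) = (23/118, 40/59, 15/118) → H(Y|X=0) = 1.2182
  X=1: P(X=1) = 0.239, P(Y|X=1) = (46/239, 162/239, 31/239) → H(Y|X=1) = 1.2200
  X=2: P(X=2) = 0.643, P(Y|X=2) = (124/643, 436/643, 83/643) → H(Y|X=2) = 1.2192
H(Y|X) = 0.118·1.2182 + 0.239·1.2200 + 0.643·1.2192 = 1.2193 bits

H(X,Y) = -Σ_{x,y} P(x,y) log₂ P(x,y). Per-cell terms -P(x,y)·log₂P(x,y):
  X=0: 0.1252, 0.2915, 0.0909
  X=1: 0.2043, 0.4254, 0.1554
  X=2: 0.3734, 0.5222, 0.2980
Sum of the 9 terms: H(X,Y) = 2.4863 bits

Chain rule check:
  H(X) + H(Y|X) = 1.2670 + 1.2193 = 2.4863 bits
  H(X,Y) = 2.4863 bits
✓ Chain rule verified.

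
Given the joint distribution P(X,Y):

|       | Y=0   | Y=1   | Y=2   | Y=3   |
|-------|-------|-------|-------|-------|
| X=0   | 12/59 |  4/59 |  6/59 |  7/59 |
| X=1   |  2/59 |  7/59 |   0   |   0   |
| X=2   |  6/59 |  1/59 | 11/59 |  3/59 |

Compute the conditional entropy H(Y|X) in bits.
1.6186 bits

H(Y|X) = H(X,Y) - H(X)

H(X,Y) = -Σ_{x,y} P(x,y) log₂ P(x,y). Per-cell terms -P(x,y)·log₂P(x,y):
  X=0: 0.46732, 0.26323, 0.33536, 0.36486
  X=1: 0.16551, 0.36486, 0.00000, 0.00000
  X=2: 0.33536, 0.09971, 0.45179, 0.21853
  (cells with P = 0 contribute 0)
Sum of the 12 terms: H(X,Y) = 3.0665 bits

Marginal of X (row sums):
  P(X=0) = 12/59 + 4/59 + 6/59 + 7/59 = 29/59
  P(X=1) = 2/59 + 7/59 + 0 + 0 = 9/59
  P(X=2) = 6/59 + 1/59 + 11/59 + 3/59 = 21/59
H(X) = -[(29/59)·log₂(29/59) + (9/59)·log₂(9/59) + (21/59)·log₂(21/59)]
  = 0.50365 + 0.41380 + 0.53045 = 1.4479 bits

H(Y|X) = H(X,Y) - H(X) = 3.0665 - 1.4479 = 1.6186 bits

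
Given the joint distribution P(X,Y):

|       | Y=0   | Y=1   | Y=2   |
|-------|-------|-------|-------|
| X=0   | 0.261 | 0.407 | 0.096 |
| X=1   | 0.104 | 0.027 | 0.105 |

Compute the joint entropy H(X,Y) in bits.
2.1799 bits

H(X,Y) = -Σ_{x,y} P(x,y) log₂ P(x,y). Per-cell terms -P(x,y)·log₂P(x,y):
  X=0: 0.5058, 0.5278, 0.3246
  X=1: 0.3396, 0.1407, 0.3414
Sum of the 6 terms: H(X,Y) = 2.1799 bits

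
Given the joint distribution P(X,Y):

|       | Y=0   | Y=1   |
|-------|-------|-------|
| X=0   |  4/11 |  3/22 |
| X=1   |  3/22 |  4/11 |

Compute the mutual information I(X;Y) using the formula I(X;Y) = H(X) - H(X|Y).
0.1546 bits

I(X;Y) = H(X) - H(X|Y)

Marginal of X (row sums):
  P(X=0) = 4/11 + 3/22 = 1/2
  P(X=1) = 3/22 + 4/11 = 1/2
H(X) = -[(1/2)·log₂(1/2) + (1/2)·log₂(1/2)]
  = 0.5000 + 0.5000 = 1.0000 bits

Marginal of Y (column sums):
  P(Y=0) = 4/11 + 3/22 = 1/2
  P(Y=1) = 3/22 + 4/11 = 1/2
H(X|Y) = Σ_y P(y)·H(X|Y=y):
  Y=0: P(Y=0) = 1/2, P(X|Y=0) = (8/11, 3/11) → H(X|Y=0) = 0.8454
  Y=1: P(Y=1) = 1/2, P(X|Y=1) = (3/11, 8/11) → H(X|Y=1) = 0.8454
H(X|Y) = (1/2)·0.8454 + (1/2)·0.8454 = 0.8454 bits

I(X;Y) = H(X) - H(X|Y) = 1.0000 - 0.8454 = 0.1546 bits

Cross-check via I(X;Y) = H(X) + H(Y) - H(X,Y): computing H(Y) from the column sums and H(X,Y) from the 4 cells in the same way gives H(Y) = 1.0000 bits and H(X,Y) = 1.8454 bits, so
I(X;Y) = 1.0000 + 1.0000 - 1.8454 = 0.1546 bits ✓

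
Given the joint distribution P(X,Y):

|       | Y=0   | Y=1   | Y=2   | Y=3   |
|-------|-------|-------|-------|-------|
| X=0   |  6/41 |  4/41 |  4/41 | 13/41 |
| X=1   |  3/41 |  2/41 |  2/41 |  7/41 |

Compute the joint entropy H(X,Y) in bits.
2.7229 bits

H(X,Y) = -Σ_{x,y} P(x,y) log₂ P(x,y). Per-cell terms -P(x,y)·log₂P(x,y):
  X=0: 0.4057, 0.3276, 0.3276, 0.5254
  X=1: 0.2760, 0.2126, 0.2126, 0.4354
Sum of the 8 terms: H(X,Y) = 2.7229 bits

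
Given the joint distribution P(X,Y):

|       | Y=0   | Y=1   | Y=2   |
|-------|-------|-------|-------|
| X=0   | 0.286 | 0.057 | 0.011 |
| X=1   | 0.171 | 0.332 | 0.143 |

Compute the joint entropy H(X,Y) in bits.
2.1887 bits

H(X,Y) = -Σ_{x,y} P(x,y) log₂ P(x,y). Per-cell terms -P(x,y)·log₂P(x,y):
  X=0: 0.5165, 0.2356, 0.0716
  X=1: 0.4357, 0.5281, 0.4012
Sum of the 6 terms: H(X,Y) = 2.1887 bits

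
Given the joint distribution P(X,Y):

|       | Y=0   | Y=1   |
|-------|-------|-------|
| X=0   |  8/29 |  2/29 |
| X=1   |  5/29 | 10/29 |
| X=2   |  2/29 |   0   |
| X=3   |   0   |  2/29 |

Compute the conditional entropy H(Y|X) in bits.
0.7239 bits

H(Y|X) = H(X,Y) - H(X)

H(X,Y) = -Σ_{x,y} P(x,y) log₂ P(x,y). Per-cell terms -P(x,y)·log₂P(x,y):
  X=0: 0.512546, 0.266068
  X=1: 0.437251, 0.529673
  X=2: 0.266068, 0.000000
  X=3: 0.000000, 0.266068
  (cells with P = 0 contribute 0)
Sum of the 8 terms: H(X,Y) = 2.27767 bits

Marginal of X (row sums):
  P(X=0) = 8/29 + 2/29 = 10/29
  P(X=1) = 5/29 + 10/29 = 15/29
  P(X=2) = 2/29 + 0 = 2/29
  P(X=3) = 0 + 2/29 = 2/29
H(X) = -[(10/29)·log₂(10/29) + (15/29)·log₂(15/29) + (2/29)·log₂(2/29) + (2/29)·log₂(2/29)]
  = 0.529673 + 0.491943 + 0.266068 + 0.266068 = 1.55375 bits

H(Y|X) = H(X,Y) - H(X) = 2.27767 - 1.55375 = 0.7239 bits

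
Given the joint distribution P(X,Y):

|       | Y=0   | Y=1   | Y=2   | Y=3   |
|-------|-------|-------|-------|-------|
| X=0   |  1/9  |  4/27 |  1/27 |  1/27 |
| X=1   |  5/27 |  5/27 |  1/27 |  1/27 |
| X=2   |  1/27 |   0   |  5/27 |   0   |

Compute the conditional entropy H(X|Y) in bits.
1.1528 bits

H(X|Y) = H(X,Y) - H(Y)

H(X,Y) = -Σ_{x,y} P(x,y) log₂ P(x,y). Per-cell terms -P(x,y)·log₂P(x,y):
  X=0: 0.35221, 0.40813, 0.17611, 0.17611
  X=1: 0.45055, 0.45055, 0.17611, 0.17611
  X=2: 0.17611, 0.00000, 0.45055, 0.00000
  (cells with P = 0 contribute 0)
Sum of the 12 terms: H(X,Y) = 2.9925 bits

Marginal of Y (column sums):
  P(Y=0) = 1/9 + 5/27 + 1/27 = 1/3
  P(Y=1) = 4/27 + 5/27 + 0 = 1/3
  P(Y=2) = 1/27 + 1/27 + 5/27 = 7/27
  P(Y=3) = 1/27 + 1/27 + 0 = 2/27
H(Y) = -[(1/3)·log₂(1/3) + (1/3)·log₂(1/3) + (7/27)·log₂(7/27) + (2/27)·log₂(2/27)]
  = 0.52832 + 0.52832 + 0.50492 + 0.27814 = 1.8397 bits

H(X|Y) = H(X,Y) - H(Y) = 2.9925 - 1.8397 = 1.1528 bits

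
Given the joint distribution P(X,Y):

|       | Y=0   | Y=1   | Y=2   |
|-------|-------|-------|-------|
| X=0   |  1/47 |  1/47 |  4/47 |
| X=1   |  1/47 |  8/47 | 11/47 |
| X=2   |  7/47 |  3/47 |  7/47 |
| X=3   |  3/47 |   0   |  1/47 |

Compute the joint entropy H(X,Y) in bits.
3.0255 bits

H(X,Y) = -Σ_{x,y} P(x,y) log₂ P(x,y). Per-cell terms -P(x,y)·log₂P(x,y):
  X=0: 0.11818, 0.11818, 0.30252
  X=1: 0.11818, 0.43482, 0.49036
  X=2: 0.40916, 0.25338, 0.40916
  X=3: 0.25338, 0.00000, 0.11818
  (cells with P = 0 contribute 0)
Sum of the 12 terms: H(X,Y) = 3.0255 bits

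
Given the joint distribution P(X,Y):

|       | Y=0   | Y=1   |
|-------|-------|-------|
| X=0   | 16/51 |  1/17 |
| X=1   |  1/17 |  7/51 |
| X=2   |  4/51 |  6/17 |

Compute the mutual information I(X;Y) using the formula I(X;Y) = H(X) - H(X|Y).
0.2908 bits

I(X;Y) = H(X) - H(X|Y)

Marginal of X (row sums):
  P(X=0) = 16/51 + 1/17 = 19/51
  P(X=1) = 1/17 + 7/51 = 10/51
  P(X=2) = 4/51 + 6/17 = 22/51
H(X) = -[(19/51)·log₂(19/51) + (10/51)·log₂(10/51) + (22/51)·log₂(22/51)]
  = 0.530695 + 0.460882 + 0.523252 = 1.514829 bits

Marginal of Y (column sums):
  P(Y=0) = 16/51 + 1/17 + 4/51 = 23/51
  P(Y=1) = 1/17 + 7/51 + 6/17 = 28/51
H(X|Y) = Σ_y P(y)·H(X|Y=y):
  Y=0: P(Y=0) = 23/51, P(X|Y=0) = (16/23, 3/23, 4/23) → H(X|Y=0) = 1.186393
  Y=1: P(Y=1) = 28/51, P(X|Y=1) = (3/28, 1/4, 9/14) → H(X|Y=1) = 1.255033
H(X|Y) = (23/51)·1.186393 + (28/51)·1.255033 = 1.224078 bits

I(X;Y) = H(X) - H(X|Y) = 1.514829 - 1.224078 = 0.2908 bits

Cross-check via I(X;Y) = H(X) + H(Y) - H(X,Y): computing H(Y) from the column sums and H(X,Y) from the 6 cells in the same way gives H(Y) = 0.993055 bits and H(X,Y) = 2.217133 bits, so
I(X;Y) = 1.514829 + 0.993055 - 2.217133 = 0.2908 bits ✓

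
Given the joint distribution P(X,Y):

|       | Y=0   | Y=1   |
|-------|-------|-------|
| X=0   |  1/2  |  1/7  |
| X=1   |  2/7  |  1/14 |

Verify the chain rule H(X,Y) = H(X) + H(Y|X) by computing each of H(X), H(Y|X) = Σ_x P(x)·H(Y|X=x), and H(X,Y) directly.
H(X) = 0.9403 bits, H(Y|X) = 0.7491 bits, H(X,Y) = 1.6894 bits

Marginal of X (row sums):
  P(X=0) = 1/2 + 1/7 = 9/14
  P(X=1) = 2/7 + 1/14 = 5/14
H(X) = -[(9/14)·log₂(9/14) + (5/14)·log₂(5/14)]
  = 0.40978 + 0.53051 = 0.9403 bits

H(Y|X) = Σ_x P(x)·H(Y|X=x):
  X=0: P(X=0) = 9/14, P(Y|X=0) = (7/9, 2/9) → H(Y|X=0) = 0.76420
  X=1: P(X=1) = 5/14, P(Y|X=1) = (4/5, 1/5) → H(Y|X=1) = 0.72193
H(Y|X) = (9/14)·0.76420 + (5/14)·0.72193 = 0.7491 bits

H(X,Y) = -Σ_{x,y} P(x,y) log₂ P(x,y). Per-cell terms -P(x,y)·log₂P(x,y):
  X=0: 0.50000, 0.40105
  X=1: 0.51639, 0.27195
Sum of the 4 terms: H(X,Y) = 1.6894 bits

Chain rule check:
  H(X) + H(Y|X) = 0.9403 + 0.7491 = 1.6894 bits
  H(X,Y) = 1.6894 bits
✓ Chain rule verified.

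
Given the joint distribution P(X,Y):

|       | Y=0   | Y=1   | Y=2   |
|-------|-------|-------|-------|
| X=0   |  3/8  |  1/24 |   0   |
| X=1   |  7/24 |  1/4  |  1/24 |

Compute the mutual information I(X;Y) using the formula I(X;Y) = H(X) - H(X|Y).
0.1482 bits

I(X;Y) = H(X) - H(X|Y)

Marginal of X (row sums):
  P(X=0) = 3/8 + 1/24 + 0 = 5/12
  P(X=1) = 7/24 + 1/4 + 1/24 = 7/12
H(X) = -[(5/12)·log₂(5/12) + (7/12)·log₂(7/12)]
  = 0.5263 + 0.4536 = 0.9799 bits

Marginal of Y (column sums):
  P(Y=0) = 3/8 + 7/24 = 2/3
  P(Y=1) = 1/24 + 1/4 = 7/24
  P(Y=2) = 0 + 1/24 = 1/24
H(X|Y) = Σ_y P(y)·H(X|Y=y):
  Y=0: P(Y=0) = 2/3, P(X|Y=0) = (9/16, 7/16) → H(X|Y=0) = 0.9887
  Y=1: P(Y=1) = 7/24, P(X|Y=1) = (1/7, 6/7) → H(X|Y=1) = 0.5917
  Y=2: P(Y=2) = 1/24, P(X|Y=2) = (0, 1) → H(X|Y=2) = 0.0000
H(X|Y) = (2/3)·0.9887 + (7/24)·0.5917 + (1/24)·0.0000 = 0.8317 bits

I(X;Y) = H(X) - H(X|Y) = 0.9799 - 0.8317 = 0.1482 bits

Cross-check via I(X;Y) = H(X) + H(Y) - H(X,Y): computing H(Y) from the column sums and H(X,Y) from the 6 cells in the same way gives H(Y) = 1.0995 bits and H(X,Y) = 1.9312 bits, so
I(X;Y) = 0.9799 + 1.0995 - 1.9312 = 0.1482 bits ✓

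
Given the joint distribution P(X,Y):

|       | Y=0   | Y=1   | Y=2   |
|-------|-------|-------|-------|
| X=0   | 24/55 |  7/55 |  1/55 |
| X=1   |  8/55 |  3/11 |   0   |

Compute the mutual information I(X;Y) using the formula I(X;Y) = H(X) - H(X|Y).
0.1476 bits

I(X;Y) = H(X) - H(X|Y)

Marginal of X (row sums):
  P(X=0) = 24/55 + 7/55 + 1/55 = 32/55
  P(X=1) = 8/55 + 3/11 + 0 = 23/55
H(X) = -[(32/55)·log₂(32/55) + (23/55)·log₂(23/55)]
  = 0.4546 + 0.5260 = 0.9806 bits

Marginal of Y (column sums):
  P(Y=0) = 24/55 + 8/55 = 32/55
  P(Y=1) = 7/55 + 3/11 = 2/5
  P(Y=2) = 1/55 + 0 = 1/55
H(X|Y) = Σ_y P(y)·H(X|Y=y):
  Y=0: P(Y=0) = 32/55, P(X|Y=0) = (3/4, 1/4) → H(X|Y=0) = 0.8113
  Y=1: P(Y=1) = 2/5, P(X|Y=1) = (7/22, 15/22) → H(X|Y=1) = 0.9024
  Y=2: P(Y=2) = 1/55, P(X|Y=2) = (1, 0) → H(X|Y=2) = 0.0000
H(X|Y) = (32/55)·0.8113 + (2/5)·0.9024 + (1/55)·0.0000 = 0.8330 bits

I(X;Y) = H(X) - H(X|Y) = 0.9806 - 0.8330 = 0.1476 bits

Cross-check via I(X;Y) = H(X) + H(Y) - H(X,Y): computing H(Y) from the column sums and H(X,Y) from the 6 cells in the same way gives H(Y) = 1.0885 bits and H(X,Y) = 1.9215 bits, so
I(X;Y) = 0.9806 + 1.0885 - 1.9215 = 0.1476 bits ✓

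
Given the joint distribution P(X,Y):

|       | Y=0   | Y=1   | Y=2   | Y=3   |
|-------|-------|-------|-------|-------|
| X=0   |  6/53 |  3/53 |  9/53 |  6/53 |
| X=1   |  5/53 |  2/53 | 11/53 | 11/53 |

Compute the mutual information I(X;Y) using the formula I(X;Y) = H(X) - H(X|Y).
0.0206 bits

I(X;Y) = H(X) - H(X|Y)

Marginal of X (row sums):
  P(X=0) = 6/53 + 3/53 + 9/53 + 6/53 = 24/53
  P(X=1) = 5/53 + 2/53 + 11/53 + 11/53 = 29/53
H(X) = -[(24/53)·log₂(24/53) + (29/53)·log₂(29/53)]
  = 0.5176 + 0.4760 = 0.9936 bits

Marginal of Y (column sums):
  P(Y=0) = 6/53 + 5/53 = 11/53
  P(Y=1) = 3/53 + 2/53 = 5/53
  P(Y=2) = 9/53 + 11/53 = 20/53
  P(Y=3) = 6/53 + 11/53 = 17/53
H(X|Y) = Σ_y P(y)·H(X|Y=y):
  Y=0: P(Y=0) = 11/53, P(X|Y=0) = (6/11, 5/11) → H(X|Y=0) = 0.9940
  Y=1: P(Y=1) = 5/53, P(X|Y=1) = (3/5, 2/5) → H(X|Y=1) = 0.9710
  Y=2: P(Y=2) = 20/53, P(X|Y=2) = (9/20, 11/20) → H(X|Y=2) = 0.9928
  Y=3: P(Y=3) = 17/53, P(X|Y=3) = (6/17, 11/17) → H(X|Y=3) = 0.9367
H(X|Y) = (11/53)·0.9940 + (5/53)·0.9710 + (20/53)·0.9928 + (17/53)·0.9367 = 0.9730 bits

I(X;Y) = H(X) - H(X|Y) = 0.9936 - 0.9730 = 0.0206 bits

Cross-check via I(X;Y) = H(X) + H(Y) - H(X,Y): computing H(Y) from the column sums and H(X,Y) from the 8 cells in the same way gives H(Y) = 1.8489 bits and H(X,Y) = 2.8219 bits, so
I(X;Y) = 0.9936 + 1.8489 - 2.8219 = 0.0206 bits ✓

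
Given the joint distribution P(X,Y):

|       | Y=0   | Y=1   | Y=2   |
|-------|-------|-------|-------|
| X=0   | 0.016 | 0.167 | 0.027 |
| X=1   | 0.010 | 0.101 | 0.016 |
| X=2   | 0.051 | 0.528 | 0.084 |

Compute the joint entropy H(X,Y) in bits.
2.1689 bits

H(X,Y) = -Σ_{x,y} P(x,y) log₂ P(x,y). Per-cell terms -P(x,y)·log₂P(x,y):
  X=0: 0.09545, 0.43121, 0.14069
  X=1: 0.06644, 0.33406, 0.09545
  X=2: 0.21896, 0.48649, 0.30017
Sum of the 9 terms: H(X,Y) = 2.1689 bits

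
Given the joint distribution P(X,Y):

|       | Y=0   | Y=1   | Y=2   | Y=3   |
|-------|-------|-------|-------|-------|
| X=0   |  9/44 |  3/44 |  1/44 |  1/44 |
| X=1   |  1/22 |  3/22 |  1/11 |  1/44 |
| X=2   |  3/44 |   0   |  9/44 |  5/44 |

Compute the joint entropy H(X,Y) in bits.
3.1029 bits

H(X,Y) = -Σ_{x,y} P(x,y) log₂ P(x,y). Per-cell terms -P(x,y)·log₂P(x,y):
  X=0: 0.46831, 0.26417, 0.12408, 0.12408
  X=1: 0.20270, 0.39197, 0.31449, 0.12408
  X=2: 0.26417, 0.00000, 0.46831, 0.35653
  (cells with P = 0 contribute 0)
Sum of the 12 terms: H(X,Y) = 3.1029 bits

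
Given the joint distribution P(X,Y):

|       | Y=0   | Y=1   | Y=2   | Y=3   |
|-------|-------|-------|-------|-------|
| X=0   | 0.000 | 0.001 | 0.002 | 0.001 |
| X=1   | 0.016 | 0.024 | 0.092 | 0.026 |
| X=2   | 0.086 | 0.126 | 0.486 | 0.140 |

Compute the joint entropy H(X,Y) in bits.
2.3000 bits

H(X,Y) = -Σ_{x,y} P(x,y) log₂ P(x,y). Per-cell terms -P(x,y)·log₂P(x,y):
  X=0: 0.00000, 0.00997, 0.01793, 0.00997
  X=1: 0.09545, 0.12914, 0.31668, 0.13690
  X=2: 0.30440, 0.37655, 0.50591, 0.39711
  (cells with P = 0 contribute 0)
Sum of the 12 terms: H(X,Y) = 2.3000 bits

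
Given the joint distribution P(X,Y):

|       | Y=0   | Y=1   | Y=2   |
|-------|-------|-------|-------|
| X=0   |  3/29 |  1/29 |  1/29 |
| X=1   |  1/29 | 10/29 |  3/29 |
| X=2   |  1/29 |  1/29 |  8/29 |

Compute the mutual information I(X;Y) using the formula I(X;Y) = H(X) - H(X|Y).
0.4079 bits

I(X;Y) = H(X) - H(X|Y)

Marginal of X (row sums):
  P(X=0) = 3/29 + 1/29 + 1/29 = 5/29
  P(X=1) = 1/29 + 10/29 + 3/29 = 14/29
  P(X=2) = 1/29 + 1/29 + 8/29 = 10/29
H(X) = -[(5/29)·log₂(5/29) + (14/29)·log₂(14/29) + (10/29)·log₂(10/29)]
  = 0.43725 + 0.50720 + 0.52967 = 1.4741 bits

Marginal of Y (column sums):
  P(Y=0) = 3/29 + 1/29 + 1/29 = 5/29
  P(Y=1) = 1/29 + 10/29 + 1/29 = 12/29
  P(Y=2) = 1/29 + 3/29 + 8/29 = 12/29
H(X|Y) = Σ_y P(y)·H(X|Y=y):
  Y=0: P(Y=0) = 5/29, P(X|Y=0) = (3/5, 1/5, 1/5) → H(X|Y=0) = 1.37095
  Y=1: P(Y=1) = 12/29, P(X|Y=1) = (1/12, 5/6, 1/12) → H(X|Y=1) = 0.81669
  Y=2: P(Y=2) = 12/29, P(X|Y=2) = (1/12, 1/4, 2/3) → H(X|Y=2) = 1.18872
H(X|Y) = (5/29)·1.37095 + (12/29)·0.81669 + (12/29)·1.18872 = 1.0662 bits

I(X;Y) = H(X) - H(X|Y) = 1.4741 - 1.0662 = 0.4079 bits

Cross-check via I(X;Y) = H(X) + H(Y) - H(X,Y): computing H(Y) from the column sums and H(X,Y) from the 9 cells in the same way gives H(Y) = 1.4908 bits and H(X,Y) = 2.5570 bits, so
I(X;Y) = 1.4741 + 1.4908 - 2.5570 = 0.4079 bits ✓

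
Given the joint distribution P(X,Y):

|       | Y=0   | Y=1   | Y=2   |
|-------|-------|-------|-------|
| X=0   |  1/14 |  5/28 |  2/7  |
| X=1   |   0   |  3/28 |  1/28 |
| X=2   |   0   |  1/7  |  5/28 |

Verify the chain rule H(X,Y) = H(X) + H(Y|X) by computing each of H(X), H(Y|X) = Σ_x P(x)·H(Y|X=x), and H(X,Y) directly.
H(X) = 1.4098 bits, H(Y|X) = 1.1842 bits, H(X,Y) = 2.5940 bits

Marginal of X (row sums):
  P(X=0) = 1/14 + 5/28 + 2/7 = 15/28
  P(X=1) = 0 + 3/28 + 1/28 = 1/7
  P(X=2) = 0 + 1/7 + 5/28 = 9/28
H(X) = -[(15/28)·log₂(15/28) + (1/7)·log₂(1/7) + (9/28)·log₂(9/28)]
  = 0.48239 + 0.40105 + 0.52632 = 1.4098 bits

H(Y|X) = Σ_x P(x)·H(Y|X=x):
  X=0: P(X=0) = 15/28, P(Y|X=0) = (2/15, 1/3, 8/15) → H(Y|X=0) = 1.39958
  X=1: P(X=1) = 1/7, P(Y|X=1) = (0, 3/4, 1/4) → H(Y|X=1) = 0.81128
  X=2: P(X=2) = 9/28, P(Y|X=2) = (0, 4/9, 5/9) → H(Y|X=2) = 0.99108
H(Y|X) = (15/28)·1.39958 + (1/7)·0.81128 + (9/28)·0.99108 = 1.1842 bits

H(X,Y) = -Σ_{x,y} P(x,y) log₂ P(x,y). Per-cell terms -P(x,y)·log₂P(x,y):
  X=0: 0.27195, 0.44383, 0.51639
  X=1: 0.00000, 0.34526, 0.17169
  X=2: 0.00000, 0.40105, 0.44383
  (cells with P = 0 contribute 0)
Sum of the 9 terms: H(X,Y) = 2.5940 bits

Chain rule check:
  H(X) + H(Y|X) = 1.4098 + 1.1842 = 2.5940 bits
  H(X,Y) = 2.5940 bits
✓ Chain rule verified.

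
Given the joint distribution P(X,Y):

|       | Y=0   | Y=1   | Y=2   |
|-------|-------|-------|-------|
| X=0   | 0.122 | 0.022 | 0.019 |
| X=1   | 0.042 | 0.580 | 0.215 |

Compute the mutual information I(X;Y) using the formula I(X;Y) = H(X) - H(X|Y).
0.2755 bits

I(X;Y) = H(X) - H(X|Y)

Marginal of X (row sums):
  P(X=0) = 0.122 + 0.022 + 0.019 = 0.163
  P(X=1) = 0.042 + 0.580 + 0.215 = 0.837
H(X) = -[0.163·log₂(0.163) + 0.837·log₂(0.837)]
  = 0.42658 + 0.21486 = 0.6414 bits

Marginal of Y (column sums):
  P(Y=0) = 0.122 + 0.042 = 0.164
  P(Y=1) = 0.022 + 0.580 = 0.602
  P(Y=2) = 0.019 + 0.215 = 0.234
H(X|Y) = Σ_y P(y)·H(X|Y=y):
  Y=0: P(Y=0) = 0.164, P(X|Y=0) = (61/82, 21/82) → H(X|Y=0) = 0.82080
  Y=1: P(Y=1) = 0.602, P(X|Y=1) = (11/301, 290/301) → H(X|Y=1) = 0.22622
  Y=2: P(Y=2) = 0.234, P(X|Y=2) = (19/234, 215/234) → H(X|Y=2) = 0.40638
H(X|Y) = 0.164·0.82080 + 0.602·0.22622 + 0.234·0.40638 = 0.3659 bits

I(X;Y) = H(X) - H(X|Y) = 0.6414 - 0.3659 = 0.2755 bits

Cross-check via I(X;Y) = H(X) + H(Y) - H(X,Y): computing H(Y) from the column sums and H(X,Y) from the 6 cells in the same way gives H(Y) = 1.3588 bits and H(X,Y) = 1.7247 bits, so
I(X;Y) = 0.6414 + 1.3588 - 1.7247 = 0.2755 bits ✓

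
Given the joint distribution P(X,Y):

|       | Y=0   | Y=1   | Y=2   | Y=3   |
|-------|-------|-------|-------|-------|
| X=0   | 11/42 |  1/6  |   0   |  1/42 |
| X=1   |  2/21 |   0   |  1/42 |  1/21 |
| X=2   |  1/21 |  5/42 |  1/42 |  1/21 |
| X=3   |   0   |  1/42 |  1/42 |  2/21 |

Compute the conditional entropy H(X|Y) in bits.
1.4181 bits

H(X|Y) = H(X,Y) - H(Y)

H(X,Y) = -Σ_{x,y} P(x,y) log₂ P(x,y). Per-cell terms -P(x,y)·log₂P(x,y):
  X=0: 0.5062320, 0.4308271, 0.0000000, 0.1283885
  X=1: 0.3230778, 0.0000000, 0.1283885, 0.2091580
  X=2: 0.2091580, 0.3655225, 0.1283885, 0.2091580
  X=3: 0.0000000, 0.1283885, 0.1283885, 0.3230778
  (cells with P = 0 contribute 0)
Sum of the 16 terms: H(X,Y) = 3.218154 bits

Marginal of Y (column sums):
  P(Y=0) = 11/42 + 2/21 + 1/21 + 0 = 17/42
  P(Y=1) = 1/6 + 0 + 5/42 + 1/42 = 13/42
  P(Y=2) = 0 + 1/42 + 1/42 + 1/42 = 1/14
  P(Y=3) = 1/42 + 1/21 + 1/21 + 2/21 = 3/14
H(Y) = -[(17/42)·log₂(17/42) + (13/42)·log₂(13/42) + (1/14)·log₂(1/14) + (3/14)·log₂(3/14)]
  = 0.5281554 + 0.5236764 + 0.2719539 + 0.4762269 = 1.800013 bits

H(X|Y) = H(X,Y) - H(Y) = 3.218154 - 1.800013 = 1.4181 bits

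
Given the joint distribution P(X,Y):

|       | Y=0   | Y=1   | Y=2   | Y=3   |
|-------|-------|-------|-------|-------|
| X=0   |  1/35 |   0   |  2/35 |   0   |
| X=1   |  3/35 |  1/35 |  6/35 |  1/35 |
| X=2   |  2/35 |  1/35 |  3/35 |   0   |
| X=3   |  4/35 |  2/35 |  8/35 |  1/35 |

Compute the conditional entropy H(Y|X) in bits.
1.5401 bits

H(Y|X) = H(X,Y) - H(X)

H(X,Y) = -Σ_{x,y} P(x,y) log₂ P(x,y). Per-cell terms -P(x,y)·log₂P(x,y):
  X=0: 0.14655, 0.00000, 0.23596, 0.00000
  X=1: 0.30380, 0.14655, 0.43617, 0.14655
  X=2: 0.23596, 0.14655, 0.30380, 0.00000
  X=3: 0.35763, 0.23596, 0.48669, 0.14655
  (cells with P = 0 contribute 0)
Sum of the 16 terms: H(X,Y) = 3.32872 bits

Marginal of X (row sums):
  P(X=0) = 1/35 + 0 + 2/35 + 0 = 3/35
  P(X=1) = 3/35 + 1/35 + 6/35 + 1/35 = 11/35
  P(X=2) = 2/35 + 1/35 + 3/35 + 0 = 6/35
  P(X=3) = 4/35 + 2/35 + 8/35 + 1/35 = 3/7
H(X) = -[(3/35)·log₂(3/35) + (11/35)·log₂(11/35) + (6/35)·log₂(6/35) + (3/7)·log₂(3/7)]
  = 0.30380 + 0.52481 + 0.43617 + 0.52388 = 1.78866 bits

H(Y|X) = H(X,Y) - H(X) = 3.32872 - 1.78866 = 1.5401 bits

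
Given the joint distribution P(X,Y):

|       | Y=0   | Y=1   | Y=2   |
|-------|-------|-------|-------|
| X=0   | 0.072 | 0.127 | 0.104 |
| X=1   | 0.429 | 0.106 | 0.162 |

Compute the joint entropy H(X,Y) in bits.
2.2834 bits

H(X,Y) = -Σ_{x,y} P(x,y) log₂ P(x,y). Per-cell terms -P(x,y)·log₂P(x,y):
  X=0: 0.2733, 0.3781, 0.3396
  X=1: 0.5238, 0.3432, 0.4254
Sum of the 6 terms: H(X,Y) = 2.2834 bits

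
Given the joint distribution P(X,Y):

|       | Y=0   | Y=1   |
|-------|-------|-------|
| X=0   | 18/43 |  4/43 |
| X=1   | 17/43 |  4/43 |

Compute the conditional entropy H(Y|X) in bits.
0.6930 bits

H(Y|X) = H(X,Y) - H(X)

H(X,Y) = -Σ_{x,y} P(x,y) log₂ P(x,y). Per-cell terms -P(x,y)·log₂P(x,y):
  X=0: 0.52591, 0.31872
  X=1: 0.52929, 0.31872
Sum of the 4 terms: H(X,Y) = 1.6926 bits

Marginal of X (row sums):
  P(X=0) = 18/43 + 4/43 = 22/43
  P(X=1) = 17/43 + 4/43 = 21/43
H(X) = -[(22/43)·log₂(22/43) + (21/43)·log₂(21/43)]
  = 0.49466 + 0.50495 = 0.9996 bits

H(Y|X) = H(X,Y) - H(X) = 1.6926 - 0.9996 = 0.6930 bits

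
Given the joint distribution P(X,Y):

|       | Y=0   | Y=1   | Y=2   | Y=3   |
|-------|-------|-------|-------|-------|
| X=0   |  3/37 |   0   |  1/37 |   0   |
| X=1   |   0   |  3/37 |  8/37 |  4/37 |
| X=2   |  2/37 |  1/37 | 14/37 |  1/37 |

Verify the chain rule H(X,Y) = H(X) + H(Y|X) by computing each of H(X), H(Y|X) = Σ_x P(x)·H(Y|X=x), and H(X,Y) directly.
H(X) = 1.3808 bits, H(Y|X) = 1.2121 bits, H(X,Y) = 2.5929 bits

Marginal of X (row sums):
  P(X=0) = 3/37 + 0 + 1/37 + 0 = 4/37
  P(X=1) = 0 + 3/37 + 8/37 + 4/37 = 15/37
  P(X=2) = 2/37 + 1/37 + 14/37 + 1/37 = 18/37
H(X) = -[(4/37)·log₂(4/37) + (15/37)·log₂(15/37) + (18/37)·log₂(18/37)]
  = 0.3470 + 0.5281 + 0.5057 = 1.3808 bits

H(Y|X) = Σ_x P(x)·H(Y|X=x):
  X=0: P(X=0) = 4/37, P(Y|X=0) = (3/4, 0, 1/4, 0) → H(Y|X=0) = 0.8113
  X=1: P(X=1) = 15/37, P(Y|X=1) = (0, 1/5, 8/15, 4/15) → H(Y|X=1) = 1.4566
  X=2: P(X=2) = 18/37, P(Y|X=2) = (1/9, 1/18, 7/9, 1/18) → H(Y|X=2) = 1.0975
H(Y|X) = (4/37)·0.8113 + (15/37)·1.4566 + (18/37)·1.0975 = 1.2121 bits

H(X,Y) = -Σ_{x,y} P(x,y) log₂ P(x,y). Per-cell terms -P(x,y)·log₂P(x,y):
  X=0: 0.2939, 0.0000, 0.1408, 0.0000
  X=1: 0.0000, 0.2939, 0.4777, 0.3470
  X=2: 0.2275, 0.1408, 0.5305, 0.1408
  (cells with P = 0 contribute 0)
Sum of the 12 terms: H(X,Y) = 2.5929 bits

Chain rule check:
  H(X) + H(Y|X) = 1.3808 + 1.2121 = 2.5929 bits
  H(X,Y) = 2.5929 bits
✓ Chain rule verified.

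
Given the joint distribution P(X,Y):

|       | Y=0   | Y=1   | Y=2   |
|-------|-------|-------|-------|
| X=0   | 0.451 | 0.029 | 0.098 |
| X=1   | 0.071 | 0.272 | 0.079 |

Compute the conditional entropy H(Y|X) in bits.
1.0834 bits

H(Y|X) = H(X,Y) - H(X)

H(X,Y) = -Σ_{x,y} P(x,y) log₂ P(x,y). Per-cell terms -P(x,y)·log₂P(x,y):
  X=0: 0.51811, 0.14813, 0.32841
  X=1: 0.27094, 0.51090, 0.28930
Sum of the 6 terms: H(X,Y) = 2.0658 bits

Marginal of X (row sums):
  P(X=0) = 0.451 + 0.029 + 0.098 = 0.578
  P(X=1) = 0.071 + 0.272 + 0.079 = 0.422
H(X) = -[0.578·log₂(0.578) + 0.422·log₂(0.422)]
  = 0.45712 + 0.52526 = 0.9824 bits

H(Y|X) = H(X,Y) - H(X) = 2.0658 - 0.9824 = 1.0834 bits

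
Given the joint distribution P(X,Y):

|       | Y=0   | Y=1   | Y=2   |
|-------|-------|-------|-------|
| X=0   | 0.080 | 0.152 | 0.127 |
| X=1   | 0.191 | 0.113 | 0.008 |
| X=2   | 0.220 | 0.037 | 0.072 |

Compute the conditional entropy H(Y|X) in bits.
1.2974 bits

H(Y|X) = H(X,Y) - H(X)

H(X,Y) = -Σ_{x,y} P(x,y) log₂ P(x,y). Per-cell terms -P(x,y)·log₂P(x,y):
  X=0: 0.29151, 0.41311, 0.37809
  X=1: 0.45618, 0.35545, 0.05573
  X=2: 0.48057, 0.17598, 0.27330
Sum of the 9 terms: H(X,Y) = 2.8799 bits

Marginal of X (row sums):
  P(X=0) = 0.080 + 0.152 + 0.127 = 0.359
  P(X=1) = 0.191 + 0.113 + 0.008 = 0.312
  P(X=2) = 0.220 + 0.037 + 0.072 = 0.329
H(X) = -[0.359·log₂(0.359) + 0.312·log₂(0.312) + 0.329·log₂(0.329)]
  = 0.53058 + 0.52428 + 0.52766 = 1.5825 bits

H(Y|X) = H(X,Y) - H(X) = 2.8799 - 1.5825 = 1.2974 bits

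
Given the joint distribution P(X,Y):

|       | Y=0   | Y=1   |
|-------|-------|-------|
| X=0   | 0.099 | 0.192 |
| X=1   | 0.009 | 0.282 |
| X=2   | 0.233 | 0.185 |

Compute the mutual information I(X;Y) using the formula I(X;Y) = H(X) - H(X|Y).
0.1847 bits

I(X;Y) = H(X) - H(X|Y)

Marginal of X (row sums):
  P(X=0) = 0.099 + 0.192 = 0.291
  P(X=1) = 0.009 + 0.282 = 0.291
  P(X=2) = 0.233 + 0.185 = 0.418
H(X) = -[0.291·log₂(0.291) + 0.291·log₂(0.291) + 0.418·log₂(0.418)]
  = 0.51824 + 0.51824 + 0.52602 = 1.5625 bits

Marginal of Y (column sums):
  P(Y=0) = 0.099 + 0.009 + 0.233 = 0.341
  P(Y=1) = 0.192 + 0.282 + 0.185 = 0.659
H(X|Y) = Σ_y P(y)·H(X|Y=y):
  Y=0: P(Y=0) = 0.341, P(X|Y=0) = (9/31, 9/341, 233/341) → H(X|Y=0) = 1.03184
  Y=1: P(Y=1) = 0.659, P(X|Y=1) = (192/659, 282/659, 185/659) → H(X|Y=1) = 1.55689
H(X|Y) = 0.341·1.03184 + 0.659·1.55689 = 1.3778 bits

I(X;Y) = H(X) - H(X|Y) = 1.5625 - 1.3778 = 0.1847 bits

Cross-check via I(X;Y) = H(X) + H(Y) - H(X,Y): computing H(Y) from the column sums and H(X,Y) from the 6 cells in the same way gives H(Y) = 0.9258 bits and H(X,Y) = 2.3036 bits, so
I(X;Y) = 1.5625 + 0.9258 - 2.3036 = 0.1847 bits ✓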